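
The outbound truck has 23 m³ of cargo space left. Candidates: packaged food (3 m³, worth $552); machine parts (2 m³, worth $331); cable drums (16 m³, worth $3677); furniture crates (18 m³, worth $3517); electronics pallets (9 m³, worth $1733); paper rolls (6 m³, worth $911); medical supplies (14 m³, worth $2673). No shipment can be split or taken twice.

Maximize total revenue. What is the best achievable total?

Taking the top-ratio shipments first gives packaged food + machine parts + cable drums for 4560 (21 m³).
Dropping packaged food and machine parts frees 5 m³; slotting in paper rolls (6 m³) lifts the total to 4588 at 22 m³.

4588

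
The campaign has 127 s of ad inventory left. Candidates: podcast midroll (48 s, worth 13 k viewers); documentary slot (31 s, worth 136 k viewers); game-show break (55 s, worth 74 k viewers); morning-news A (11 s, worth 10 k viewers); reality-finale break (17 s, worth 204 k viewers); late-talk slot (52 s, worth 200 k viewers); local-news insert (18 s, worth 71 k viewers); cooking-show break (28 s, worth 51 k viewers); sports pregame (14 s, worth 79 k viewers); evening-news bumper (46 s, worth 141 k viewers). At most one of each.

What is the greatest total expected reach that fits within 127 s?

631

Taking documentary slot + reality-finale break + local-news insert + sports pregame + evening-news bumper: 126 s used, 631 in expected reach.
Next best is documentary slot + morning-news A + reality-finale break + late-talk slot + sports pregame at 629 (125 s) — short by 2.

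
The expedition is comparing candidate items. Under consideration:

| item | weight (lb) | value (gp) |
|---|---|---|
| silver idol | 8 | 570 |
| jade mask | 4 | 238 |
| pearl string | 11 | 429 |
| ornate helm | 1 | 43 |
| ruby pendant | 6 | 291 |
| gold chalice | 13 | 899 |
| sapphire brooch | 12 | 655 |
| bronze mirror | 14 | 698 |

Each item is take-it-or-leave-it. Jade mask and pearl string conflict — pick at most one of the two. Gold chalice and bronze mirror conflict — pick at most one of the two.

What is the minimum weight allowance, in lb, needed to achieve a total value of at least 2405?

Look for the lowest-weight combination reaching 2405.
Taking silver idol + jade mask + ornate helm + gold chalice + sapphire brooch gives 2405 (≥ 2405) for 38 lb.
No combination under 38 lb hits 2405.

38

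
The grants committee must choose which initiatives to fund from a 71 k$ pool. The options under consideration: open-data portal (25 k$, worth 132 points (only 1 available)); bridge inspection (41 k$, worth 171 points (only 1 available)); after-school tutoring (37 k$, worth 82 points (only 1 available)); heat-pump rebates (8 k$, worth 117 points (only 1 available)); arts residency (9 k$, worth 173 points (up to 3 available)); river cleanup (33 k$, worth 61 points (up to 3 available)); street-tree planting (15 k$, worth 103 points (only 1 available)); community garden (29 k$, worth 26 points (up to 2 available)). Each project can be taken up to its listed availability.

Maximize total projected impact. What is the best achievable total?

768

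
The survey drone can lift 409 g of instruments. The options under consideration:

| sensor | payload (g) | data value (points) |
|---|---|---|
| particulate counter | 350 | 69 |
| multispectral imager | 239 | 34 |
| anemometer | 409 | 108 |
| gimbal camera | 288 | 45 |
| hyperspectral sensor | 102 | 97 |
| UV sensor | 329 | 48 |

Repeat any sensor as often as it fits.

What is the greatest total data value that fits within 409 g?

388

Best packing: 4×hyperspectral sensor — 408 g, 388 total.
Nothing else within 409 g beats 388.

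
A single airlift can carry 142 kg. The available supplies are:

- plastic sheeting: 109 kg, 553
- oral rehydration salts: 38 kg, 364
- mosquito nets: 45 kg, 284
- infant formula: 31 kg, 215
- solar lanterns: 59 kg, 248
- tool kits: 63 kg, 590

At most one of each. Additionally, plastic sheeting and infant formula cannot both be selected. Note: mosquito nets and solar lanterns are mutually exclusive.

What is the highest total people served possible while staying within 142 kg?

Oral rehydration salts + infant formula + tool kits uses 132 of the 142 kg and totals 1169.
Next best is mosquito nets + infant formula + tool kits at 1089 (139 kg) — short by 80.

1169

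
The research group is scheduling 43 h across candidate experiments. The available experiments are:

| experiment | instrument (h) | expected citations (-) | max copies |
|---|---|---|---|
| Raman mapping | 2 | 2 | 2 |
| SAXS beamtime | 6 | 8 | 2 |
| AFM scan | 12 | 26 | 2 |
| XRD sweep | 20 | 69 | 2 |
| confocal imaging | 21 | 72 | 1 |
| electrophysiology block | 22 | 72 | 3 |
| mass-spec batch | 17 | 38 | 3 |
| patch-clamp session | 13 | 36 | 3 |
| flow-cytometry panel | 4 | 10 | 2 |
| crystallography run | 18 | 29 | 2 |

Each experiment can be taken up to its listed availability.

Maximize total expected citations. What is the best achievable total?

144

Density check — XRD sweep 3.45, confocal imaging 3.43, electrophysiology block 3.27 are the best per h.
Taking the top-ratio experiments first gives Raman mapping + 2×XRD sweep for 140 (42 h).
Dropping Raman mapping and 2×XRD sweep frees 42 h; slotting in confocal imaging + electrophysiology block (43 h) lifts the total to 144 at 43 h.
That's the maximum — no swap from here does better than 144.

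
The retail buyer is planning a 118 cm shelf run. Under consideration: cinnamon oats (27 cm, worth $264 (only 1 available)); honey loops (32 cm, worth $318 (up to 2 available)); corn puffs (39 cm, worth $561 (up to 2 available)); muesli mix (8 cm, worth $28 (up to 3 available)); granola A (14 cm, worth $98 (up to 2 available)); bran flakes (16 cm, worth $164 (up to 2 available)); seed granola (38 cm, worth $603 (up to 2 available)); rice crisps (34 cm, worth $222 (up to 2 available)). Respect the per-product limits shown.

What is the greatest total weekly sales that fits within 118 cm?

1767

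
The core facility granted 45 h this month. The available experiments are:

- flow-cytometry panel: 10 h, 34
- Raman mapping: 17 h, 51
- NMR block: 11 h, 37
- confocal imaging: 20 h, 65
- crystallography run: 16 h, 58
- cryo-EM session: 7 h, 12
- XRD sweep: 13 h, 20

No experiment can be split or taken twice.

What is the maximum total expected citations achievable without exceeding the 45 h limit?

146

Ranking by ratio (expected citations/h): crystallography run 3.62, flow-cytometry panel 3.40, NMR block 3.36.
Filling by ratio: flow-cytometry panel + NMR block + crystallography run + cryo-EM session for 141, with 1 h left unused.
Dropping flow-cytometry panel and cryo-EM session frees 17 h; slotting in Raman mapping (17 h) lifts the total to 146 at 44 h.
Next best is flow-cytometry panel + Raman mapping + crystallography run at 143 (43 h) — short by 3.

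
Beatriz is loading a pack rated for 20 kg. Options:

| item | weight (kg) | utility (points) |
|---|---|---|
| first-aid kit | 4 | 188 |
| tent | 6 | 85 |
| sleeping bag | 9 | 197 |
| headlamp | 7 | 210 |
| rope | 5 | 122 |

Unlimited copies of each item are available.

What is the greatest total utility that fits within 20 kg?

940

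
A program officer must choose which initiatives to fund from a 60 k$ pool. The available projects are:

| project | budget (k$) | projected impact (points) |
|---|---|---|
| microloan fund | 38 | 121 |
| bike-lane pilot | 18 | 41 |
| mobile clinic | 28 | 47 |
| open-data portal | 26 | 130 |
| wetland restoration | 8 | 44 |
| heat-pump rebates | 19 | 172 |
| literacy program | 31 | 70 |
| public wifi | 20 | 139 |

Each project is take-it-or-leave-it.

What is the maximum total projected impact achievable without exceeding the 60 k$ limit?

355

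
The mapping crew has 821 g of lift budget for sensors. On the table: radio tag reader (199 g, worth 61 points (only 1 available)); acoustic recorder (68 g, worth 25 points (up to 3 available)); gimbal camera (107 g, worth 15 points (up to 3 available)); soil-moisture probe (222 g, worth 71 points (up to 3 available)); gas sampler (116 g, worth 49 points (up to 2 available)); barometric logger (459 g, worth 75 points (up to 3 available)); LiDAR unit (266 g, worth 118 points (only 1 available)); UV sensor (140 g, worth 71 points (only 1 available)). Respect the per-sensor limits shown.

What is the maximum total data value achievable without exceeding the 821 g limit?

The ratio ordering already packs tightly: 2×acoustic recorder + 2×gas sampler + LiDAR unit + UV sensor, 774 g, 337.

337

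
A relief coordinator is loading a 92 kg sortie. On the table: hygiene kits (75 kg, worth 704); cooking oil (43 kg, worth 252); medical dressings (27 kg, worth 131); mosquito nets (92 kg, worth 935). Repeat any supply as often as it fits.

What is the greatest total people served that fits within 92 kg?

935

The ratio ordering already packs tightly: mosquito nets, 92 kg, 935.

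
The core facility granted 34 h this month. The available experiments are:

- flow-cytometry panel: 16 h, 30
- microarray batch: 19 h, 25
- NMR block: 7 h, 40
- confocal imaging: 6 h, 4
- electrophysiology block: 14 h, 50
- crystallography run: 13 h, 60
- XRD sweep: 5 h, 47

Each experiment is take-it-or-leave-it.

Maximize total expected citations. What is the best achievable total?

157

Filling by ratio: NMR block + confocal imaging + crystallography run + XRD sweep for 151, with 3 h left unused.
The 13 h tied up in NMR block and confocal imaging is better spent on electrophysiology block — total rises to 157 (32 h).
An exhaustive check of the 128 subsets confirms 157.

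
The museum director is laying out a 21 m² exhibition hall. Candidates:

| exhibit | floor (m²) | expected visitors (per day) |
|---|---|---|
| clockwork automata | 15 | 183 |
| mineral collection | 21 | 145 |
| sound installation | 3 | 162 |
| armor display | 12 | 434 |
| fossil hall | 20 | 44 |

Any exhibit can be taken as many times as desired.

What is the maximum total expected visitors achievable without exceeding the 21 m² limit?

1134

Best packing: 7×sound installation — 21 m², 1134 total.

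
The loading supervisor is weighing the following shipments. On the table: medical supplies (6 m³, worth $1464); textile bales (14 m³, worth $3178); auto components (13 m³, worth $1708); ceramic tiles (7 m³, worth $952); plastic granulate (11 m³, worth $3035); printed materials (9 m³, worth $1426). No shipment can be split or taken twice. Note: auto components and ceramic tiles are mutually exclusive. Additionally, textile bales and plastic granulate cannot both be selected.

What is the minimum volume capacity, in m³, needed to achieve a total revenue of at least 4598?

Minimise m³ subject to total revenue ≥ 4598.
Taking medical supplies + textile bales gives 4642 (≥ 4598) for 20 m³.
Below 20 m³ the best achievable stays under 4598.

20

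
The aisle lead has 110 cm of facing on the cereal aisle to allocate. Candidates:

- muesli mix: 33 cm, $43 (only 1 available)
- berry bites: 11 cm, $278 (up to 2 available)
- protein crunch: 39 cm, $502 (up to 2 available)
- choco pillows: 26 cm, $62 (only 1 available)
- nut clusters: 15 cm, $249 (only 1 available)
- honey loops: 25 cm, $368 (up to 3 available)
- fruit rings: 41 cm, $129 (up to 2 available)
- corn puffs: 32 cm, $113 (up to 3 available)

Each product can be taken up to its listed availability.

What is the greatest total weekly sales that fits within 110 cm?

Ranking by ratio (weekly sales/cm): berry bites 25.27, nut clusters 16.60, honey loops 14.72.
The ratio heuristic lands on 2×berry bites + nut clusters + 2×honey loops (1541) but leaves 23 cm idle.
Dropping honey loops frees 25 cm; slotting in protein crunch (39 cm) lifts the total to 1675 at 101 cm.
That's the maximum — no swap from here does better than 1675.

1675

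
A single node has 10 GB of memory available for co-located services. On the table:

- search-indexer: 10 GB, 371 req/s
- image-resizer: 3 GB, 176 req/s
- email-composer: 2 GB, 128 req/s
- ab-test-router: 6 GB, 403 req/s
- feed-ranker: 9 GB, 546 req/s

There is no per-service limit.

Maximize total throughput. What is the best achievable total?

659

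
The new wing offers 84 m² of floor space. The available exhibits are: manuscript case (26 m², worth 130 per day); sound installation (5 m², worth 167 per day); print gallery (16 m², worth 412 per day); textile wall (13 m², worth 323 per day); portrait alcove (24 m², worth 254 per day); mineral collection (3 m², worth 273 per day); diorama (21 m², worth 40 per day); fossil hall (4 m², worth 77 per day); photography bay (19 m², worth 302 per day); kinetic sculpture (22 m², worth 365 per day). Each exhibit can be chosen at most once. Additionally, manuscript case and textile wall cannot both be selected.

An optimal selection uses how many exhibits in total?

The maximum expected visitors within 84 m² is 1919.
For example sound installation + print gallery + textile wall + mineral collection + fossil hall + photography bay + kinetic sculpture achieves it, using 82 m².
Any selection reaching 1919 contains exactly 7 exhibits.

7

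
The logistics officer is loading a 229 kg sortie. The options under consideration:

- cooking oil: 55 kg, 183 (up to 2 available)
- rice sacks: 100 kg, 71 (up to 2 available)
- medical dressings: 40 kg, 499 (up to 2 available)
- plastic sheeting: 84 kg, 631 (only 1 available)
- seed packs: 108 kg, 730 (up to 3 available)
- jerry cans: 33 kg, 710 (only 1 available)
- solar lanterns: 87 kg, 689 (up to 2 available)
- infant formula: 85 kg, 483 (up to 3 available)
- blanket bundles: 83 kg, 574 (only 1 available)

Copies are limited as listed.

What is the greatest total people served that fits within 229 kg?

Density check — jerry cans 21.52, medical dressings 12.47, solar lanterns 7.92 are the best per kg.
A density-first pass picks 2×medical dressings + jerry cans + solar lanterns — 2397 at 200 kg.
The 87 kg tied up in solar lanterns is better spent on seed packs — total rises to 2438 (221 kg).
No other feasible combination exceeds 2438.

2438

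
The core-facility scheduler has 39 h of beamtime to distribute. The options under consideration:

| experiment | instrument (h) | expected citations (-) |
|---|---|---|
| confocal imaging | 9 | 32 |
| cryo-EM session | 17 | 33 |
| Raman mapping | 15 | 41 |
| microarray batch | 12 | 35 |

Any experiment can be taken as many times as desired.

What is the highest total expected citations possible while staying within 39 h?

131

Ranking by ratio (expected citations/h): confocal imaging 3.56, microarray batch 2.92, Raman mapping 2.73.
The ratio heuristic lands on 4×confocal imaging (128) but leaves 3 h idle.
Replace confocal imaging with microarray batch: the trade gains 3 net, giving 131 at 39 h.
No other feasible combination exceeds 131.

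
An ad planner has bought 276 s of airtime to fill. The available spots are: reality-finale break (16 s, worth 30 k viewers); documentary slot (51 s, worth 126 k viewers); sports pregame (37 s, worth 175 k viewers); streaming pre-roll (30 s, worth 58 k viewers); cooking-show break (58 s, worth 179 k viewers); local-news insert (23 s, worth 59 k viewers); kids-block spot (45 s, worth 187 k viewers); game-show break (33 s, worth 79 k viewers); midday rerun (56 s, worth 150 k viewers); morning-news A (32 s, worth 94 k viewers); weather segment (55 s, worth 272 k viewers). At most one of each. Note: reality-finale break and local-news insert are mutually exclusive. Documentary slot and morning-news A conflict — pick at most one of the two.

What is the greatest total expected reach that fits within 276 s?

Best packing: sports pregame + cooking-show break + local-news insert + kids-block spot + midday rerun + weather segment — 274 s, 1022 total.

1022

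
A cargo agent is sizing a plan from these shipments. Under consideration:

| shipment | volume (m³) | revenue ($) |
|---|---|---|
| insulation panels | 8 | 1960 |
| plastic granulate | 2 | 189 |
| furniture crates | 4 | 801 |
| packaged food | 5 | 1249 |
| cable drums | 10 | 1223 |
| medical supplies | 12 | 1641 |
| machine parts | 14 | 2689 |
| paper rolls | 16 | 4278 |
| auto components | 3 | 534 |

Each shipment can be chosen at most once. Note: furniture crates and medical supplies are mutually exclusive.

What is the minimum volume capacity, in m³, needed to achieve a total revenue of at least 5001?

20

Minimise m³ subject to total revenue ≥ 5001.
Taking furniture crates + paper rolls gives 5079 (≥ 5001) for 20 m³.
Below 20 m³ the best achievable stays under 5001.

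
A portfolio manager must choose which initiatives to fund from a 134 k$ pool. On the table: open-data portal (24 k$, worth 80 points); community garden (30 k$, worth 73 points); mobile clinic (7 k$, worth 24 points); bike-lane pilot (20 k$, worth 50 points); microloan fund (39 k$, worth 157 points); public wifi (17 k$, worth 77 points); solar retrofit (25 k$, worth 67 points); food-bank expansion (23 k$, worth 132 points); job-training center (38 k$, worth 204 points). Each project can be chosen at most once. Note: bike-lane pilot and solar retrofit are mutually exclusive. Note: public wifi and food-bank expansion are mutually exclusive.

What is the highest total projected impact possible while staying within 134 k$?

597

Density check — food-bank expansion 5.74, job-training center 5.37, public wifi 4.53 are the best per k$.
Best packing: open-data portal + mobile clinic + microloan fund + food-bank expansion + job-training center — 131 k$, 597 total.
The closest alternative, mobile clinic + microloan fund + solar retrofit + food-bank expansion + job-training center, reaches only 584.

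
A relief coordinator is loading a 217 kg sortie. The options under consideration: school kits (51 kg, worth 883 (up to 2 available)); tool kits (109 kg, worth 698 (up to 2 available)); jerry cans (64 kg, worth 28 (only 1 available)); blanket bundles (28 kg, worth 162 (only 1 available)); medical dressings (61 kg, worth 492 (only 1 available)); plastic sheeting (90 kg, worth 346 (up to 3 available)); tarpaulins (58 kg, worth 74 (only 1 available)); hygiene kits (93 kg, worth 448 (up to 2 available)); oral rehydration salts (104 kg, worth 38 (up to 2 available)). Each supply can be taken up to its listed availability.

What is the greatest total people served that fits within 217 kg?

The ratio heuristic lands on 2×school kits + blanket bundles + medical dressings (2420) but leaves 26 kg idle.
Dropping blanket bundles and medical dressings frees 89 kg; slotting in tool kits (109 kg) lifts the total to 2464 at 211 kg.
That's the maximum — no swap from here does better than 2464.

2464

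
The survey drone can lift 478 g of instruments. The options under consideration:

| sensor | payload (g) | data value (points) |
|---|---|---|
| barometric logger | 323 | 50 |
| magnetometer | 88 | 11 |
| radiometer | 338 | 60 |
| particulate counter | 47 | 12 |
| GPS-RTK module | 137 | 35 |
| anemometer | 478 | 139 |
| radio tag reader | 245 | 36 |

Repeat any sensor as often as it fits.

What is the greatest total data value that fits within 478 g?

139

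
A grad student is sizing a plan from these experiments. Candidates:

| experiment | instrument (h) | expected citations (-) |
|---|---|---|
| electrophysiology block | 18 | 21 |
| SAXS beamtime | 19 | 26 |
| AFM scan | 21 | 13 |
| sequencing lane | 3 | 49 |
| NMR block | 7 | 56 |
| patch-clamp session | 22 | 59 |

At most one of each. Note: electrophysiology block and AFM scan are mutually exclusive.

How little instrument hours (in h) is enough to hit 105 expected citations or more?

10

Need the lightest bundle worth ≥ 105.
sequencing lane + NMR block: 105 expected citations at 10 h.
Below 10 h the best achievable stays under 105.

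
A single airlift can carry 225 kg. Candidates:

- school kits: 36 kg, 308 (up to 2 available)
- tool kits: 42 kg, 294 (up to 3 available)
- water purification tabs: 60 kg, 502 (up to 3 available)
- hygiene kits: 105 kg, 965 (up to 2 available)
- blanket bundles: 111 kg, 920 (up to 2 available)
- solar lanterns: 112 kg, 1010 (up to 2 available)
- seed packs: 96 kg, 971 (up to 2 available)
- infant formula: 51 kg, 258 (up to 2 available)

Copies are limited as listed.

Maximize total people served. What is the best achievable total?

2020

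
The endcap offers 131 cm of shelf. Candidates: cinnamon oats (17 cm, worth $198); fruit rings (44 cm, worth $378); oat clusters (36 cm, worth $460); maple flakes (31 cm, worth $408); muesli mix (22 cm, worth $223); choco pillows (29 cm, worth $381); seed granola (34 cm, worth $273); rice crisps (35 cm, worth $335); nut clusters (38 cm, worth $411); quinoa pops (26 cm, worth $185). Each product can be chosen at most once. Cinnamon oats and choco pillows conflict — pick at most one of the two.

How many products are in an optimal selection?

4

Best achievable weekly sales is 1584.
oat clusters + maple flakes + choco pillows + rice crisps hits 1584 at 131 cm.
Any selection reaching 1584 contains exactly 4 products.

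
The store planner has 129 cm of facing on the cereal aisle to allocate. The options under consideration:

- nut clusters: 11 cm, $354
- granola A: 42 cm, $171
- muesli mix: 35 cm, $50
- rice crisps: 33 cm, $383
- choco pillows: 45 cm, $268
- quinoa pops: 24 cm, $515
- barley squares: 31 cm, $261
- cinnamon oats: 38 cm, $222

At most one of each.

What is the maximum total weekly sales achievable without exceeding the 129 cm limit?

1520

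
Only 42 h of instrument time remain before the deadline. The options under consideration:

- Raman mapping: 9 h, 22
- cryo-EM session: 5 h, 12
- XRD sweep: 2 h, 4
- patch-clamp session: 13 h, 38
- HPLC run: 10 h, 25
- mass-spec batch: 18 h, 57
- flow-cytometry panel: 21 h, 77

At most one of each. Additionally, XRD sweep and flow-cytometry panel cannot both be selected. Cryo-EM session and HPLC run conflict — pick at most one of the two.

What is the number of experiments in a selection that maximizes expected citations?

2

The maximum expected citations within 42 h is 134.
mass-spec batch + flow-cytometry panel hits 134 at 39 h.
All optima have 2 experiments.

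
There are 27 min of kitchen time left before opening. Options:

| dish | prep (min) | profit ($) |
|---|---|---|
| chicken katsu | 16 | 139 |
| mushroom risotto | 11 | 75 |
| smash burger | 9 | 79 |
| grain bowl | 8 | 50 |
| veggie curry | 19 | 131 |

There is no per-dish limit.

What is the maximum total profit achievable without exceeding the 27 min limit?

237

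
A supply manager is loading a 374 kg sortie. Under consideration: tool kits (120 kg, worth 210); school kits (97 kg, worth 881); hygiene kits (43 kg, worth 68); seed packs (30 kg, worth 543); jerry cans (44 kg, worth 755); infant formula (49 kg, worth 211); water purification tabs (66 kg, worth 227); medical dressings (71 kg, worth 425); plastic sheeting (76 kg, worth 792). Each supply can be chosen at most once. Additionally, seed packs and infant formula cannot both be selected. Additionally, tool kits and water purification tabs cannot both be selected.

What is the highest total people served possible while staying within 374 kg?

Best packing: school kits + hygiene kits + seed packs + jerry cans + medical dressings + plastic sheeting — 361 kg, 3464 total.

3464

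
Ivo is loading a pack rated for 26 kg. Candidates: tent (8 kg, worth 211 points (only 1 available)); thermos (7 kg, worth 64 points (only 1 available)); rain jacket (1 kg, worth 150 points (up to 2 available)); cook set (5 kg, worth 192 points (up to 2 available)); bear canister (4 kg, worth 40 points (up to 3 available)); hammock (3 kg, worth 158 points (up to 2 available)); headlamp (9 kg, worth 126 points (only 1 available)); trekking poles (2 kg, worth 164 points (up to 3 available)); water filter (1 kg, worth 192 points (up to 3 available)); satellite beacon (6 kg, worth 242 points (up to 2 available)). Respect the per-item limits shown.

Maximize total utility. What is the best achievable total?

2010

Density check — water filter 192.00, rain jacket 150.00, trekking poles 82.00, hammock 52.67 are the best per kg.
Greedy by ratio would take 2×rain jacket + 2×hammock + 3×trekking poles + 3×water filter + satellite beacon: 23 kg used, total 1926.
The 3 kg tied up in hammock is better spent on satellite beacon — total rises to 2010 (26 kg).
Nothing else within 26 kg beats 2010.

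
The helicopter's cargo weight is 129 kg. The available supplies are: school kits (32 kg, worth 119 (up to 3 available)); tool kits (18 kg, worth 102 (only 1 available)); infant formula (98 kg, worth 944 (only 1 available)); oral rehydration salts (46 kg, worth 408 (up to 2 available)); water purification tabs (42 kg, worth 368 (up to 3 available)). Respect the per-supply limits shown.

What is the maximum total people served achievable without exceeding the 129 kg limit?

1104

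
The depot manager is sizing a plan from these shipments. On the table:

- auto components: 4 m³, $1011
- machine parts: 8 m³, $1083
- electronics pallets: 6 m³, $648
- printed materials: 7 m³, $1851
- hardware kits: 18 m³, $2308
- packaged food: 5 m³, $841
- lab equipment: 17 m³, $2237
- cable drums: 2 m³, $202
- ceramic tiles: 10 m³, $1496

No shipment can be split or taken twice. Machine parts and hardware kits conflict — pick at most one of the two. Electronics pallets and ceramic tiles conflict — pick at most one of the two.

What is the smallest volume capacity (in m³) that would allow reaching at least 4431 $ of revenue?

23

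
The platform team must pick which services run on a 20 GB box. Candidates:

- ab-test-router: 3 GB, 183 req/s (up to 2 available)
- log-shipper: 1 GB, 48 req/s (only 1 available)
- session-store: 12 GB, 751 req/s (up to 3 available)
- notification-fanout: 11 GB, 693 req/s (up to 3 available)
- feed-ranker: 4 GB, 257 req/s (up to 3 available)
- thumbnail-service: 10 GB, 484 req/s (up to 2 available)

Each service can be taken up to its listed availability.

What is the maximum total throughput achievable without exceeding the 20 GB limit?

1265

Greedy by ratio would take 2×ab-test-router + log-shipper + 3×feed-ranker: 19 GB used, total 1185.
Dropping 2×ab-test-router and log-shipper and feed-ranker frees 11 GB; slotting in session-store (12 GB) lifts the total to 1265 at 20 GB.
That's the maximum — no swap from here does better than 1265.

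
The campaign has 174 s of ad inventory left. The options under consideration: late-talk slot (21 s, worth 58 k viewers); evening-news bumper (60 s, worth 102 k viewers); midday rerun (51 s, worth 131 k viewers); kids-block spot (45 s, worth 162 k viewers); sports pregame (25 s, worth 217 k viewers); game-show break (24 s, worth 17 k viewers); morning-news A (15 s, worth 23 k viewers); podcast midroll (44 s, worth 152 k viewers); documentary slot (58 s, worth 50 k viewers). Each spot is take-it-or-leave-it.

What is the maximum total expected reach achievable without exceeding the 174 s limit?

Density check — sports pregame 8.68, kids-block spot 3.60, podcast midroll 3.45 are the best per s.
Taking the top-ratio spots first gives late-talk slot + kids-block spot + sports pregame + game-show break + morning-news A + podcast midroll for 629 (174 s).
The 60 s tied up in late-talk slot and game-show break and morning-news A is better spent on midday rerun — total rises to 662 (165 s).
That's the maximum — no swap from here does better than 662.

662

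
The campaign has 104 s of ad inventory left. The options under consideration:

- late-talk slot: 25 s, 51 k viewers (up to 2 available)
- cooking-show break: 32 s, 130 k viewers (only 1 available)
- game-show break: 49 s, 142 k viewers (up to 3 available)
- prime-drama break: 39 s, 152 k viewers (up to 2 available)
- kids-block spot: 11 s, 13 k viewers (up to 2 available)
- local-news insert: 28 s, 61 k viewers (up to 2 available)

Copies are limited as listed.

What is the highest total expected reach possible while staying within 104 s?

Density check — cooking-show break 4.06, prime-drama break 3.90, game-show break 2.90, local-news insert 2.18 are the best per s.
A density-first pass picks cooking-show break + prime-drama break + local-news insert — 343 at 99 s.
Dropping cooking-show break and local-news insert frees 60 s; slotting in late-talk slot + prime-drama break (64 s) lifts the total to 355 at 103 s.
Every other selection either busts 104 s or exceeds an availability limit or fails to beat 355.

355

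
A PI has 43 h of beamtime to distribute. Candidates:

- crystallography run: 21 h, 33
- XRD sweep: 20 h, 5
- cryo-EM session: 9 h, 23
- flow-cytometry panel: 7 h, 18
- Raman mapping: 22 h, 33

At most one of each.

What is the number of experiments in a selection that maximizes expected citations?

3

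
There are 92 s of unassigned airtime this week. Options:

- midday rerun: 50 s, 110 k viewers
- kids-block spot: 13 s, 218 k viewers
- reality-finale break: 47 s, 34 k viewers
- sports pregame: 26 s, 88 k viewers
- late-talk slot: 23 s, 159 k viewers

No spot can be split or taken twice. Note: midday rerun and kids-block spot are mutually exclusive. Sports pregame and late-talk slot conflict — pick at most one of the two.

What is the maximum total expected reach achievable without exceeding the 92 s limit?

411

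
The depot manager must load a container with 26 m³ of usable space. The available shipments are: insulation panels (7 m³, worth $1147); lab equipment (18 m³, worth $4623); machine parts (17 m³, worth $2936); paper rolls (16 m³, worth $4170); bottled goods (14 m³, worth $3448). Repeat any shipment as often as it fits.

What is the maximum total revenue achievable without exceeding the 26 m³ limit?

5770

The ratio heuristic lands on insulation panels + paper rolls (5317) but leaves 3 m³ idle.
Replace paper rolls with lab equipment: the trade gains 453 net, giving 5770 at 25 m³.
No other feasible combination exceeds 5770.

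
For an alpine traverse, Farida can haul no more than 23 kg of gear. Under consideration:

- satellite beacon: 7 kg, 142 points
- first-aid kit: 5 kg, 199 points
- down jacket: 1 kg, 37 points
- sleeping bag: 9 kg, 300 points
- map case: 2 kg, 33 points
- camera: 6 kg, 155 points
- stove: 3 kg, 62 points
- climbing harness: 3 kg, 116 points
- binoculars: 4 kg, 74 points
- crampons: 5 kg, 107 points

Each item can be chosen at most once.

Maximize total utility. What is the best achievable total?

770

Taking the top-ratio items first gives first-aid kit + down jacket + sleeping bag + climbing harness + crampons for 759 (23 kg).
The 6 kg tied up in down jacket and crampons is better spent on camera — total rises to 770 (23 kg).
Every other selection either busts 23 kg or fails to beat 770.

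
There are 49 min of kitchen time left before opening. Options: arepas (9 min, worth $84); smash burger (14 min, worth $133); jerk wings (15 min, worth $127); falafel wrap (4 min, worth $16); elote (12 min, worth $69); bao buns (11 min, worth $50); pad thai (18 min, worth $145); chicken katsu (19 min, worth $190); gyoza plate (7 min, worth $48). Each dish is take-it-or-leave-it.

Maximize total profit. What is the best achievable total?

455

By profit per min: chicken katsu 10.00, smash burger 9.50, arepas 9.33 lead.
The ratio ordering already packs tightly: arepas + smash burger + chicken katsu + gyoza plate, 49 min, 455.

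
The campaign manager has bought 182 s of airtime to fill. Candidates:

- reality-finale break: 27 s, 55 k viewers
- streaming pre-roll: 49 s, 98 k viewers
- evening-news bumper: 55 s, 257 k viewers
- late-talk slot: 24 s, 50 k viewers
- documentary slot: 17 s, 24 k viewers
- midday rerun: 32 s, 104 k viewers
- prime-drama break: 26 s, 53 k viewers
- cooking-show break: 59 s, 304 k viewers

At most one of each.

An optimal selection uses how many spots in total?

Best achievable expected reach is 720.
For example reality-finale break + evening-news bumper + midday rerun + cooking-show break achieves it, using 173 s.
All optima have 4 spots.

4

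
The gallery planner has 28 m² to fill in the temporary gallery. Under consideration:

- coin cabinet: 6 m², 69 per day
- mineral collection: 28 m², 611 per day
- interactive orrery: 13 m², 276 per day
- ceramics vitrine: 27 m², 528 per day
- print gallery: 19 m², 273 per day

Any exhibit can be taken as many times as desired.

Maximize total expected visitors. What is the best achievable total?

611

Mineral collection uses 28 of the 28 m² and totals 611.
Every other selection either busts 28 m² or fails to beat 611.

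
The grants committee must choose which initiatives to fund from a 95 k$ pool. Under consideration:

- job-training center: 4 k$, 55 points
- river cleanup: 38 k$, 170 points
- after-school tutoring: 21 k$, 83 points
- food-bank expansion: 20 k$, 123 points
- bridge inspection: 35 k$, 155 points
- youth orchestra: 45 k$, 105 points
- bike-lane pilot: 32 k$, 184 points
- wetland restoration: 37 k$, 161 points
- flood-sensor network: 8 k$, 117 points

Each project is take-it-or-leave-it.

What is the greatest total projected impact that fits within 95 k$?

579

A density-first pass picks job-training center + after-school tutoring + food-bank expansion + bike-lane pilot + flood-sensor network — 562 at 85 k$.
The 25 k$ tied up in job-training center and after-school tutoring is better spent on bridge inspection — total rises to 579 (95 k$).
Runner-up job-training center + after-school tutoring + food-bank expansion + bike-lane pilot + flood-sensor network tops out at 562.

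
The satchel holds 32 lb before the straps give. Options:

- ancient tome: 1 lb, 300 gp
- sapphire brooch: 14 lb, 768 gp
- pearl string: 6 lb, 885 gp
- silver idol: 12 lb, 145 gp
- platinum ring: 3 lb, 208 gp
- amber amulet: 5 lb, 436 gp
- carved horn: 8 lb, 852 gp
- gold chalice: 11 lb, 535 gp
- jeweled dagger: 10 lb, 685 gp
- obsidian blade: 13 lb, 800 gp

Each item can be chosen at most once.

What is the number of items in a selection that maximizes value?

Optimal total is 3158.
ancient tome + pearl string + amber amulet + carved horn + jeweled dagger hits 3158 at 30 lb.
All optima have 5 items.

5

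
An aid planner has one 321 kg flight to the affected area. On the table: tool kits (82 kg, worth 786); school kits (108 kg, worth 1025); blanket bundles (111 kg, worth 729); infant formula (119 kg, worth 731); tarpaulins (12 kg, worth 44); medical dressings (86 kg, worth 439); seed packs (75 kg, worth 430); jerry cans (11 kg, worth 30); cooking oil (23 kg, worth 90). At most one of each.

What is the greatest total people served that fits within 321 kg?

Greedy by ratio would take tool kits + school kits + blanket bundles + tarpaulins: 313 kg used, total 2584.
Dropping blanket bundles frees 111 kg; slotting in infant formula (119 kg) lifts the total to 2586 at 321 kg.
No other feasible combination exceeds 2586.

2586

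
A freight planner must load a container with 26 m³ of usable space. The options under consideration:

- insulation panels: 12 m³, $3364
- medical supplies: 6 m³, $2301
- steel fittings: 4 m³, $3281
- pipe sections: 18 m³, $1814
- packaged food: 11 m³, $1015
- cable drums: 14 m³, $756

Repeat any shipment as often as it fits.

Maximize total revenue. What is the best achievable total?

19686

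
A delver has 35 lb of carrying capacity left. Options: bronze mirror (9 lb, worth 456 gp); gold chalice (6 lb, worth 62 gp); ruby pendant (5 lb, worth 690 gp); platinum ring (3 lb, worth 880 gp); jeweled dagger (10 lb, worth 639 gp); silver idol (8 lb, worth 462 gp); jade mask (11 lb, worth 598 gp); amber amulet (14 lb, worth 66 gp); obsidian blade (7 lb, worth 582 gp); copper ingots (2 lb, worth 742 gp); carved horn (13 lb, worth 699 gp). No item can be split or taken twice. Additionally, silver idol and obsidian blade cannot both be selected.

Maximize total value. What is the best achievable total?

Best packing: ruby pendant + platinum ring + jeweled dagger + copper ingots + carved horn — 33 lb, 3650 total.
The closest alternative, ruby pendant + platinum ring + jade mask + copper ingots + carved horn, reaches only 3609.

3650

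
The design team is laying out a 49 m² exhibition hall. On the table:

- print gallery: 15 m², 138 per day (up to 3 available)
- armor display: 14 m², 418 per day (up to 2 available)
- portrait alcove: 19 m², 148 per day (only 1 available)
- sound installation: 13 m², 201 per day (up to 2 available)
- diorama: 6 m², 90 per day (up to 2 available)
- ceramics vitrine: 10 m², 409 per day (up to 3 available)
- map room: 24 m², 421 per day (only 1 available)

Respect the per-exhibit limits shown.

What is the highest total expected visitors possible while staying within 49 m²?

1654

By expected visitors per m²: ceramics vitrine 40.90, armor display 29.86, map room 17.54, sound installation 15.46 lead.
Taking the top-ratio exhibits first gives armor display + 3×ceramics vitrine for 1645 (44 m²).
The 10 m² tied up in ceramics vitrine is better spent on armor display — total rises to 1654 (48 m²).
No other feasible combination exceeds 1654.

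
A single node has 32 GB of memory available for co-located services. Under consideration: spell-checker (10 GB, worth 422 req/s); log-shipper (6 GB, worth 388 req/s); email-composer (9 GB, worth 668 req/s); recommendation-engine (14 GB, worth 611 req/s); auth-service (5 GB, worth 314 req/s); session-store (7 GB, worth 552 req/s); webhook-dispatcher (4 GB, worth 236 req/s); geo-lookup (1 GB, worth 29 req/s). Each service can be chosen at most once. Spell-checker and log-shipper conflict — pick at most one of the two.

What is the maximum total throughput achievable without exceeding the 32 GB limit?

Best packing: log-shipper + email-composer + auth-service + session-store + webhook-dispatcher + geo-lookup — 32 GB, 2187 total.
That's the maximum — no feasible swap from here does better than 2187.

2187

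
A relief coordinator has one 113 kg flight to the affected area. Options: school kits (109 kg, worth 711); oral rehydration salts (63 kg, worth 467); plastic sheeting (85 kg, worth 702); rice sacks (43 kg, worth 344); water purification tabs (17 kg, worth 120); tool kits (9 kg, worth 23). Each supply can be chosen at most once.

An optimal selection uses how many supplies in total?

3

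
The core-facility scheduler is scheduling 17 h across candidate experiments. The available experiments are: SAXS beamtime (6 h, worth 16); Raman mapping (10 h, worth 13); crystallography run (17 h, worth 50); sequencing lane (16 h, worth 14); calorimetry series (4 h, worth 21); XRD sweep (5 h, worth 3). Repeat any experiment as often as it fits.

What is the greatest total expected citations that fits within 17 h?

The ratio ordering already packs tightly: 4×calorimetry series, 16 h, 84.
That's the maximum — no swap from here does better than 84.

84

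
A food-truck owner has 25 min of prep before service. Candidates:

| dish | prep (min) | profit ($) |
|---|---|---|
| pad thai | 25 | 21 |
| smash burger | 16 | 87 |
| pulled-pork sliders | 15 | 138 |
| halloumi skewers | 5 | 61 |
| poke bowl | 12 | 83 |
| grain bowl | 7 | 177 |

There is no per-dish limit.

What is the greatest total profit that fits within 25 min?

531

By profit per min: grain bowl 25.29, halloumi skewers 12.20, pulled-pork sliders 9.20 lead.
3×grain bowl uses 21 of the 25 min and totals 531.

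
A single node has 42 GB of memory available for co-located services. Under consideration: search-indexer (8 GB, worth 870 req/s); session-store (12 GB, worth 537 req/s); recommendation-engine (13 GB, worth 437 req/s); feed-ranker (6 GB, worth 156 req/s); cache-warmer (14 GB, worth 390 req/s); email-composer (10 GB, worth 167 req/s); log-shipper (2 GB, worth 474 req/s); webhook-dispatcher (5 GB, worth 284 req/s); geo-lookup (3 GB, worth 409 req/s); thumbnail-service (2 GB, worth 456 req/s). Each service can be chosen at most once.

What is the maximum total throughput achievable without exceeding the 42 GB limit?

3197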